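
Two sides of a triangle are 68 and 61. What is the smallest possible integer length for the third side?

The third side must be strictly greater than |68 − 61| = 7.
The smallest integer above 7 is 8.

8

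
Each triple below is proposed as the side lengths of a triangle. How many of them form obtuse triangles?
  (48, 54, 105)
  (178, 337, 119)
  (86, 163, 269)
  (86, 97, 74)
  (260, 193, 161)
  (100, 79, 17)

(48,54,105): 48+54 ≤ 105, not a triangle
(178,337,119): 119+178 ≤ 337, not a triangle
(86,163,269): 86+163 ≤ 269, not a triangle
(86,97,74): 74²+86² = 12872 > 9409 = 97² → acute
(260,193,161): 161²+193² = 63170 < 67600 = 260² → obtuse
(100,79,17): 17+79 ≤ 100, not a triangle
1 of the 6 is obtuse.

1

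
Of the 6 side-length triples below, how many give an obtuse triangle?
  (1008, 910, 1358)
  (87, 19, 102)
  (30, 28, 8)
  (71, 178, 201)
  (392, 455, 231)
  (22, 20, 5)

(1008,910,1358): 910²+1008² = 1844164 = 1358² → right
(87,19,102): 19²+87² = 7930 < 10404 = 102² → obtuse
(30,28,8): 8²+28² = 848 < 900 = 30² → obtuse
(71,178,201): 71²+178² = 36725 < 40401 = 201² → obtuse
(392,455,231): 231²+392² = 207025 = 455² → right
(22,20,5): 5²+20² = 425 < 484 = 22² → obtuse
4 of the 6 are obtuse.

4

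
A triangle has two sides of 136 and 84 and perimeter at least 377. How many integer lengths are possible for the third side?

63

Triangle inequality: 52 < x < 220. Perimeter ≥ 377 gives x ≥ 377 − 136 − 84 = 157.
So 157 ≤ x < 220; integers 157 through 219: 63 values.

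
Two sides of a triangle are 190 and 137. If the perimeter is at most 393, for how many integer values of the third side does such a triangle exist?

Triangle inequality: 53 < x < 327. Perimeter ≤ 393 gives x ≤ 393 − 190 − 137 = 66.
So 53 < x ≤ 66; integers 54 through 66: 13 values.

13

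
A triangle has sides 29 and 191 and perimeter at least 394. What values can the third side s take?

174 ≤ s < 220

Triangle inequality alone gives 162 < s < 220.
The perimeter condition gives s ≥ 394 − 29 − 191 = 174.
Intersecting the two: 174 ≤ s < 220.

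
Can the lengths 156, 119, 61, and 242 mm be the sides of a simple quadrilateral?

A quadrilateral exists iff every side is shorter than the sum of the others — equivalently, the longest side is less than the sum of the rest.
Longest side 242 < 336 (sum of the remaining 3), so yes.

Yes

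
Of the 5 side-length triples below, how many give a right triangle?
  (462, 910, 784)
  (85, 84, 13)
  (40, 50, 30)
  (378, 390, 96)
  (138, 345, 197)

(462,910,784): 462²+784² = 828100 = 910² → right
(85,84,13): 13²+84² = 7225 = 85² → right
(40,50,30): 30²+40² = 2500 = 50² → right
(378,390,96): 96²+378² = 152100 = 390² → right
(138,345,197): 138+197 ≤ 345, not a triangle
4 of the 5 are right.

4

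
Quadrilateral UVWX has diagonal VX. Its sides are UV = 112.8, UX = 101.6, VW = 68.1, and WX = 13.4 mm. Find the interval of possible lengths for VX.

From triangle UVX: |112.8 − 101.6| < VX < 112.8 + 101.6, i.e. 11.2 < VX < 214.4.
From triangle WVX: 54.7 < VX < 81.5.
Both must hold, so VX lies in the intersection.

54.7 < VX < 81.5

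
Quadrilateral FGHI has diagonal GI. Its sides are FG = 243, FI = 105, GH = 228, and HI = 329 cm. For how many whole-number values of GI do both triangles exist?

From triangle FGI: 138 < GI < 348.
From triangle HGI: 101 < GI < 557.
Intersection: 138 < GI < 348, so integers 139 through 347: 209 values.

209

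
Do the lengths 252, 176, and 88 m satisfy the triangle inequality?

The longest side is 252, and the other two sum to 264.
Since 264 > 252, the triangle inequality holds.

Yes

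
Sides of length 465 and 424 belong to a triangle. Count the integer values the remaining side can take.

The third side lies in the open interval (41, 889).
Integers from 42 to 888 inclusive: 888 − 42 + 1 = 847.

847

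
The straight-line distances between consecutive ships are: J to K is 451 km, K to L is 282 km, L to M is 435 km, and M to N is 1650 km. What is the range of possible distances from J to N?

482 ≤ JN ≤ 2818 km

The maximum is all hops collinear in one direction: 451 + 282 + 435 + 1650 = 2818.
The longest hop is 1650; the others sum to 1168. Folding the others back against it leaves at least 1650 − 1168 = 482.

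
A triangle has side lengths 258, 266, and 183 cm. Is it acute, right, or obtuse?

Compare the square of the longest side to the sum of squares of the other two: 183² + 258² = 100053 > 70756 = 266².

acute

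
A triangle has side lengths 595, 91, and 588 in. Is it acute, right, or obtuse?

right

Compare the square of the longest side to the sum of squares of the other two: 91² + 588² = 354025 = 595².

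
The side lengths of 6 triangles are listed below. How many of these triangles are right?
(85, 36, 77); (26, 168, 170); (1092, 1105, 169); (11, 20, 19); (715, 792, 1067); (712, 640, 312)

5

(85,36,77): 36²+77² = 7225 = 85² → right
(26,168,170): 26²+168² = 28900 = 170² → right
(1092,1105,169): 169²+1092² = 1221025 = 1105² → right
(11,20,19): 11²+19² = 482 > 400 = 20² → acute
(715,792,1067): 715²+792² = 1138489 = 1067² → right
(712,640,312): 312²+640² = 506944 = 712² → right
5 of the 6 are right.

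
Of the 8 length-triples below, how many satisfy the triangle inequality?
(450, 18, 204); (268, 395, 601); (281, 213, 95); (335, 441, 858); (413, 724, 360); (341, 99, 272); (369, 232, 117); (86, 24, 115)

(18,204,450): 18+204 ≤ 450 → not valid
(268,395,601): 268+395 > 601 → valid
(95,213,281): 95+213 > 281 → valid
(335,441,858): 335+441 ≤ 858 → not valid
(360,413,724): 360+413 > 724 → valid
(99,272,341): 99+272 > 341 → valid
(117,232,369): 117+232 ≤ 369 → not valid
(24,86,115): 24+86 ≤ 115 → not valid
4 of the 8 triples form a triangle.

4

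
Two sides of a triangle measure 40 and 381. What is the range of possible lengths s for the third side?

By the triangle inequality, s must be less than 40 + 381 = 421 and greater than |40 − 381| = 341.

341 < s < 421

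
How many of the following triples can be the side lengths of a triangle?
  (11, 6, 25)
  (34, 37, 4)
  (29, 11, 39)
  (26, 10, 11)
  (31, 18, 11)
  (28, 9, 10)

2

(6,11,25): 6+11 ≤ 25 → not valid
(4,34,37): 4+34 > 37 → valid
(11,29,39): 11+29 > 39 → valid
(10,11,26): 10+11 ≤ 26 → not valid
(11,18,31): 11+18 ≤ 31 → not valid
(9,10,28): 9+10 ≤ 28 → not valid
2 of the 6 triples form a triangle.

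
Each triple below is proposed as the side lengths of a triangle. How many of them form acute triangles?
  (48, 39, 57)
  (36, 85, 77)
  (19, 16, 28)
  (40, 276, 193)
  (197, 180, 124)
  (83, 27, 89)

2

(48,39,57): 39²+48² = 3825 > 3249 = 57² → acute
(36,85,77): 36²+77² = 7225 = 85² → right
(19,16,28): 16²+19² = 617 < 784 = 28² → obtuse
(40,276,193): 40+193 ≤ 276, not a triangle
(197,180,124): 124²+180² = 47776 > 38809 = 197² → acute
(83,27,89): 27²+83² = 7618 < 7921 = 89² → obtuse
2 of the 6 are acute.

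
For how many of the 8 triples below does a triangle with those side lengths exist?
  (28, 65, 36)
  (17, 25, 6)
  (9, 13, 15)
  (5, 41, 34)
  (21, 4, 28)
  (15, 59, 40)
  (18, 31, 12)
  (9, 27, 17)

1

(28,36,65): 28+36 ≤ 65 → not valid
(6,17,25): 6+17 ≤ 25 → not valid
(9,13,15): 9+13 > 15 → valid
(5,34,41): 5+34 ≤ 41 → not valid
(4,21,28): 4+21 ≤ 28 → not valid
(15,40,59): 15+40 ≤ 59 → not valid
(12,18,31): 12+18 ≤ 31 → not valid
(9,17,27): 9+17 ≤ 27 → not valid
1 of the 8 triples forms a triangle.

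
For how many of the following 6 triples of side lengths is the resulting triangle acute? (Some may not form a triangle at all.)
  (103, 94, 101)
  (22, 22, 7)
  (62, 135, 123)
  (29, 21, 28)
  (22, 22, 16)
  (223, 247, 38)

(103,94,101): 94²+101² = 19037 > 10609 = 103² → acute
(22,22,7): 7²+22² = 533 > 484 = 22² → acute
(62,135,123): 62²+123² = 18973 > 18225 = 135² → acute
(29,21,28): 21²+28² = 1225 > 841 = 29² → acute
(22,22,16): 16²+22² = 740 > 484 = 22² → acute
(223,247,38): 38²+223² = 51173 < 61009 = 247² → obtuse
5 of the 6 are acute.

5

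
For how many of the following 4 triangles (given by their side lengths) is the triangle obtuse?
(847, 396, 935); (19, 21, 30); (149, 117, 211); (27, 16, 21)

3

(847,396,935): 396²+847² = 874225 = 935² → right
(19,21,30): 19²+21² = 802 < 900 = 30² → obtuse
(149,117,211): 117²+149² = 35890 < 44521 = 211² → obtuse
(27,16,21): 16²+21² = 697 < 729 = 27² → obtuse
3 of the 4 are obtuse.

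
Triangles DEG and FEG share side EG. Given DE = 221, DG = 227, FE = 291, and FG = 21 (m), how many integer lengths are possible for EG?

From triangle DEG: 6 < EG < 448.
From triangle FEG: 270 < EG < 312.
Intersection: 270 < EG < 312, so integers 271 through 311: 41 values.

41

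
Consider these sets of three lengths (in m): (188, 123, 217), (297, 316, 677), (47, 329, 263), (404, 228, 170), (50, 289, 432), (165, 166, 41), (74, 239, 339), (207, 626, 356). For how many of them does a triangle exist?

2

(123,188,217): 123+188 > 217 → valid
(297,316,677): 297+316 ≤ 677 → not valid
(47,263,329): 47+263 ≤ 329 → not valid
(170,228,404): 170+228 ≤ 404 → not valid
(50,289,432): 50+289 ≤ 432 → not valid
(41,165,166): 41+165 > 166 → valid
(74,239,339): 74+239 ≤ 339 → not valid
(207,356,626): 207+356 ≤ 626 → not valid
2 of the 8 triples form a triangle.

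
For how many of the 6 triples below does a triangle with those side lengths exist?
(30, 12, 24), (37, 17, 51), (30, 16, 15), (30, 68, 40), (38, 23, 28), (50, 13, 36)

5

(12,24,30): 12+24 > 30 → valid
(17,37,51): 17+37 > 51 → valid
(15,16,30): 15+16 > 30 → valid
(30,40,68): 30+40 > 68 → valid
(23,28,38): 23+28 > 38 → valid
(13,36,50): 13+36 ≤ 50 → not valid
5 of the 6 triples form a triangle.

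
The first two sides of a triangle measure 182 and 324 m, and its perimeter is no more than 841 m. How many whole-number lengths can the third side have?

Triangle inequality: 142 < x < 506. Perimeter ≤ 841 gives x ≤ 841 − 182 − 324 = 335.
So 142 < x ≤ 335; integers 143 through 335: 193 values.

193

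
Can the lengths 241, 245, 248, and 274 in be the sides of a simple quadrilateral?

Yes

A quadrilateral exists iff every side is shorter than the sum of the others — equivalently, the longest side is less than the sum of the rest.
Longest side 274 < 734 (sum of the remaining 3), so yes.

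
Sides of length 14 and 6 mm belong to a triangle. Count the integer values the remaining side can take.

The third side lies in the open interval (8, 20).
Integers from 9 to 19 inclusive: 19 − 9 + 1 = 11.

11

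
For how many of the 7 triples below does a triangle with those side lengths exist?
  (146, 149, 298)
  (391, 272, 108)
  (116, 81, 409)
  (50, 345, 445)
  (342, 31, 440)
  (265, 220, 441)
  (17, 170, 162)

(146,149,298): 146+149 ≤ 298 → not valid
(108,272,391): 108+272 ≤ 391 → not valid
(81,116,409): 81+116 ≤ 409 → not valid
(50,345,445): 50+345 ≤ 445 → not valid
(31,342,440): 31+342 ≤ 440 → not valid
(220,265,441): 220+265 > 441 → valid
(17,162,170): 17+162 > 170 → valid
2 of the 7 triples form a triangle.

2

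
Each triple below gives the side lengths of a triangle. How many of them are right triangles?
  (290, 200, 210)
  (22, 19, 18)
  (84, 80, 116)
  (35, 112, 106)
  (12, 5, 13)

3

(290,200,210): 200²+210² = 84100 = 290² → right
(22,19,18): 18²+19² = 685 > 484 = 22² → acute
(84,80,116): 80²+84² = 13456 = 116² → right
(35,112,106): 35²+106² = 12461 < 12544 = 112² → obtuse
(12,5,13): 5²+12² = 169 = 13² → right
3 of the 5 are right.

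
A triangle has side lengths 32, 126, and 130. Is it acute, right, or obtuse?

right

Compare the square of the longest side to the sum of squares of the other two: 32² + 126² = 16900 = 130².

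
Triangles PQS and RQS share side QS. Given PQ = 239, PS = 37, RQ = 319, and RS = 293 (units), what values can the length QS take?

From triangle PQS: |239 − 37| < QS < 239 + 37, i.e. 202 < QS < 276.
From triangle RQS: 26 < QS < 612.
Both must hold, so QS lies in the intersection.

202 < QS < 276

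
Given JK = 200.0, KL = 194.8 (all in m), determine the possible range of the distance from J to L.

By the triangle inequality, |200.0 − 194.8| ≤ JL ≤ 200.0 + 194.8.

5.2 ≤ JL ≤ 394.8 m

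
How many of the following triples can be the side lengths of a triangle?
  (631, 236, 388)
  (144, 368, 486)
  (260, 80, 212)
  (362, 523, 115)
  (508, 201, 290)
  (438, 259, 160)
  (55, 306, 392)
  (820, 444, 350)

2

(236,388,631): 236+388 ≤ 631 → not valid
(144,368,486): 144+368 > 486 → valid
(80,212,260): 80+212 > 260 → valid
(115,362,523): 115+362 ≤ 523 → not valid
(201,290,508): 201+290 ≤ 508 → not valid
(160,259,438): 160+259 ≤ 438 → not valid
(55,306,392): 55+306 ≤ 392 → not valid
(350,444,820): 350+444 ≤ 820 → not valid
2 of the 8 triples form a triangle.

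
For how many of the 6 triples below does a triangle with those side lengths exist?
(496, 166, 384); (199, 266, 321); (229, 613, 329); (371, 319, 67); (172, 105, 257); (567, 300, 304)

(166,384,496): 166+384 > 496 → valid
(199,266,321): 199+266 > 321 → valid
(229,329,613): 229+329 ≤ 613 → not valid
(67,319,371): 67+319 > 371 → valid
(105,172,257): 105+172 > 257 → valid
(300,304,567): 300+304 > 567 → valid
5 of the 6 triples form a triangle.

5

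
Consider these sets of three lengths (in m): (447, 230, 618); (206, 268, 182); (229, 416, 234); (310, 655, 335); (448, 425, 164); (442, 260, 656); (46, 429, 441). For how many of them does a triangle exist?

6

(230,447,618): 230+447 > 618 → valid
(182,206,268): 182+206 > 268 → valid
(229,234,416): 229+234 > 416 → valid
(310,335,655): 310+335 ≤ 655 → not valid
(164,425,448): 164+425 > 448 → valid
(260,442,656): 260+442 > 656 → valid
(46,429,441): 46+429 > 441 → valid
6 of the 7 triples form a triangle.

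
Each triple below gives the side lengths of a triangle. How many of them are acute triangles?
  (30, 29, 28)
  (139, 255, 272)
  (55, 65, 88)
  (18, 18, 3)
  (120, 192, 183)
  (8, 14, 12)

(30,29,28): 28²+29² = 1625 > 900 = 30² → acute
(139,255,272): 139²+255² = 84346 > 73984 = 272² → acute
(55,65,88): 55²+65² = 7250 < 7744 = 88² → obtuse
(18,18,3): 3²+18² = 333 > 324 = 18² → acute
(120,192,183): 120²+183² = 47889 > 36864 = 192² → acute
(8,14,12): 8²+12² = 208 > 196 = 14² → acute
5 of the 6 are acute.

5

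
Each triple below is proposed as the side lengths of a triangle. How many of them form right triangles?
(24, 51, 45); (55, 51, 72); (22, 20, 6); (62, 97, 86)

(24,51,45): 24²+45² = 2601 = 51² → right
(55,51,72): 51²+55² = 5626 > 5184 = 72² → acute
(22,20,6): 6²+20² = 436 < 484 = 22² → obtuse
(62,97,86): 62²+86² = 11240 > 9409 = 97² → acute
1 of the 4 is right.

1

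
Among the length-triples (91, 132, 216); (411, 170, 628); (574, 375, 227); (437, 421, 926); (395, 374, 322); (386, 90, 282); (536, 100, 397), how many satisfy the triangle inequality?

(91,132,216): 91+132 > 216 → valid
(170,411,628): 170+411 ≤ 628 → not valid
(227,375,574): 227+375 > 574 → valid
(421,437,926): 421+437 ≤ 926 → not valid
(322,374,395): 322+374 > 395 → valid
(90,282,386): 90+282 ≤ 386 → not valid
(100,397,536): 100+397 ≤ 536 → not valid
3 of the 7 triples form a triangle.

3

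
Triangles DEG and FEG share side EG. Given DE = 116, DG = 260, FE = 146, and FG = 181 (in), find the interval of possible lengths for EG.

From triangle DEG: |116 − 260| < EG < 116 + 260, i.e. 144 < EG < 376.
From triangle FEG: 35 < EG < 327.
Both must hold, so EG lies in the intersection.

144 < EG < 327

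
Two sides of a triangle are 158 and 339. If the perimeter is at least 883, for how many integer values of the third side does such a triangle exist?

Triangle inequality: 181 < x < 497. Perimeter ≥ 883 gives x ≥ 883 − 158 − 339 = 386.
So 386 ≤ x < 497; integers 386 through 496: 111 values.

111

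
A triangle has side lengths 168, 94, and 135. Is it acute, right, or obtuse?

obtuse

Compare the square of the longest side to the sum of squares of the other two: 94² + 135² = 27061 < 28224 = 168².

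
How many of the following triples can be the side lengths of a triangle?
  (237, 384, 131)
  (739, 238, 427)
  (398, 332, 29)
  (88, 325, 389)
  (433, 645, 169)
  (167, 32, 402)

(131,237,384): 131+237 ≤ 384 → not valid
(238,427,739): 238+427 ≤ 739 → not valid
(29,332,398): 29+332 ≤ 398 → not valid
(88,325,389): 88+325 > 389 → valid
(169,433,645): 169+433 ≤ 645 → not valid
(32,167,402): 32+167 ≤ 402 → not valid
1 of the 6 triples forms a triangle.

1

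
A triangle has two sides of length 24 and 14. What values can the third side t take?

By the triangle inequality, t must be less than 24 + 14 = 38 and greater than |24 − 14| = 10.

10 < t < 38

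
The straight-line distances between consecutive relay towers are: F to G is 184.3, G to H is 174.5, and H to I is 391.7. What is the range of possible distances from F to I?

The maximum is all hops collinear in one direction: 184.3 + 174.5 + 391.7 = 750.5.
The longest hop is 391.7; the others sum to 358.8. Folding the others back against it leaves at least 391.7 − 358.8 = 32.9.

32.9 ≤ FI ≤ 750.5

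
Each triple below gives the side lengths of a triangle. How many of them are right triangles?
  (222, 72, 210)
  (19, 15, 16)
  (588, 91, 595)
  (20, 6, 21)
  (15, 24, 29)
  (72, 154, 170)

(222,72,210): 72²+210² = 49284 = 222² → right
(19,15,16): 15²+16² = 481 > 361 = 19² → acute
(588,91,595): 91²+588² = 354025 = 595² → right
(20,6,21): 6²+20² = 436 < 441 = 21² → obtuse
(15,24,29): 15²+24² = 801 < 841 = 29² → obtuse
(72,154,170): 72²+154² = 28900 = 170² → right
3 of the 6 are right.

3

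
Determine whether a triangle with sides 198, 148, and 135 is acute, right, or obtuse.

Compare the square of the longest side to the sum of squares of the other two: 135² + 148² = 40129 > 39204 = 198².

acute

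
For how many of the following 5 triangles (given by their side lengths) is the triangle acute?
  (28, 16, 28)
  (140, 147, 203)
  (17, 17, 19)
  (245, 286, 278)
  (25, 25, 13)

4

(28,16,28): 16²+28² = 1040 > 784 = 28² → acute
(140,147,203): 140²+147² = 41209 = 203² → right
(17,17,19): 17²+17² = 578 > 361 = 19² → acute
(245,286,278): 245²+278² = 137309 > 81796 = 286² → acute
(25,25,13): 13²+25² = 794 > 625 = 25² → acute
4 of the 5 are acute.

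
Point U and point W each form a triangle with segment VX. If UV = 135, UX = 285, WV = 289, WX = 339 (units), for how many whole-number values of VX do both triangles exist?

269

From triangle UVX: 150 < VX < 420.
From triangle WVX: 50 < VX < 628.
Intersection: 150 < VX < 420, so integers 151 through 419: 269 values.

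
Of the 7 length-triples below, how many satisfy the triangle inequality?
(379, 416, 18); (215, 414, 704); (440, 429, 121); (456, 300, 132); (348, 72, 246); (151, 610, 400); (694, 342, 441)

(18,379,416): 18+379 ≤ 416 → not valid
(215,414,704): 215+414 ≤ 704 → not valid
(121,429,440): 121+429 > 440 → valid
(132,300,456): 132+300 ≤ 456 → not valid
(72,246,348): 72+246 ≤ 348 → not valid
(151,400,610): 151+400 ≤ 610 → not valid
(342,441,694): 342+441 > 694 → valid
2 of the 7 triples form a triangle.

2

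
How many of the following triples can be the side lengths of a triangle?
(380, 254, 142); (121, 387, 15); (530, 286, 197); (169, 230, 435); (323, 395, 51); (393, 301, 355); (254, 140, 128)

3

(142,254,380): 142+254 > 380 → valid
(15,121,387): 15+121 ≤ 387 → not valid
(197,286,530): 197+286 ≤ 530 → not valid
(169,230,435): 169+230 ≤ 435 → not valid
(51,323,395): 51+323 ≤ 395 → not valid
(301,355,393): 301+355 > 393 → valid
(128,140,254): 128+140 > 254 → valid
3 of the 7 triples form a triangle.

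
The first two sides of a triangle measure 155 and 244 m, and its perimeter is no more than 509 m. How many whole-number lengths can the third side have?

21

Triangle inequality: 89 < x < 399. Perimeter ≤ 509 gives x ≤ 509 − 155 − 244 = 110.
So 89 < x ≤ 110; integers 90 through 110: 21 values.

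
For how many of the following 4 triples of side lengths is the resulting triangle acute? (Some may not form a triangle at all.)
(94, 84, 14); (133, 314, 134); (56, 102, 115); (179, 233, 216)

2

(94,84,14): 14²+84² = 7252 < 8836 = 94² → obtuse
(133,314,134): 133+134 ≤ 314, not a triangle
(56,102,115): 56²+102² = 13540 > 13225 = 115² → acute
(179,233,216): 179²+216² = 78697 > 54289 = 233² → acute
2 of the 4 are acute.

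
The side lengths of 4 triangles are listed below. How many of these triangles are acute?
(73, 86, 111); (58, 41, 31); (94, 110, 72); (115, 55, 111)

(73,86,111): 73²+86² = 12725 > 12321 = 111² → acute
(58,41,31): 31²+41² = 2642 < 3364 = 58² → obtuse
(94,110,72): 72²+94² = 14020 > 12100 = 110² → acute
(115,55,111): 55²+111² = 15346 > 13225 = 115² → acute
3 of the 4 are acute.

3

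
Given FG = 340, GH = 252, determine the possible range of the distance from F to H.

By the triangle inequality, |340 − 252| ≤ FH ≤ 340 + 252.

88 ≤ FH ≤ 592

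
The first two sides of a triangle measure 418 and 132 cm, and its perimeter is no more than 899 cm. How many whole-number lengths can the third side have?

Triangle inequality: 286 < x < 550. Perimeter ≤ 899 gives x ≤ 899 − 418 − 132 = 349.
So 286 < x ≤ 349; integers 287 through 349: 63 values.

63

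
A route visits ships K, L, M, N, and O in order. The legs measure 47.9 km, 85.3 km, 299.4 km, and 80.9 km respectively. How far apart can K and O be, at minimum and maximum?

85.3 ≤ KO ≤ 513.5 km

The maximum is all hops collinear in one direction: 47.9 + 85.3 + 299.4 + 80.9 = 513.5.
The longest hop is 299.4; the others sum to 214.1. Folding the others back against it leaves at least 299.4 − 214.1 = 85.3.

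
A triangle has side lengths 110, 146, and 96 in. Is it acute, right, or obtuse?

right

Compare the square of the longest side to the sum of squares of the other two: 96² + 110² = 21316 = 146².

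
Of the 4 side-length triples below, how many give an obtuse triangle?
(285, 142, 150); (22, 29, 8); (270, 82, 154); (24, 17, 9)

3

(285,142,150): 142²+150² = 42664 < 81225 = 285² → obtuse
(22,29,8): 8²+22² = 548 < 841 = 29² → obtuse
(270,82,154): 82+154 ≤ 270, not a triangle
(24,17,9): 9²+17² = 370 < 576 = 24² → obtuse
3 of the 4 are obtuse.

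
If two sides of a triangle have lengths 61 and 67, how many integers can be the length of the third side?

121

The third side lies in the open interval (6, 128).
Integers from 7 to 127 inclusive: 127 − 7 + 1 = 121.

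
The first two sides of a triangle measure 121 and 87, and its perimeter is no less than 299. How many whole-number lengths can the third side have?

117

Triangle inequality: 34 < x < 208. Perimeter ≥ 299 gives x ≥ 299 − 121 − 87 = 91.
So 91 ≤ x < 208; integers 91 through 207: 117 values.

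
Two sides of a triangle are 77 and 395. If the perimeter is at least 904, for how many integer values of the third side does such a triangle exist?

40

Triangle inequality: 318 < x < 472. Perimeter ≥ 904 gives x ≥ 904 − 77 − 395 = 432.
So 432 ≤ x < 472; integers 432 through 471: 40 values.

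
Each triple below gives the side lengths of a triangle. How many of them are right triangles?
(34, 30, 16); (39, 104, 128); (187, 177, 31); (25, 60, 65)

2

(34,30,16): 16²+30² = 1156 = 34² → right
(39,104,128): 39²+104² = 12337 < 16384 = 128² → obtuse
(187,177,31): 31²+177² = 32290 < 34969 = 187² → obtuse
(25,60,65): 25²+60² = 4225 = 65² → right
2 of the 4 are right.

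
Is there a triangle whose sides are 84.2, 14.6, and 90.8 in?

Yes

The longest side is 90.8, and the other two sum to 98.8.
Since 98.8 > 90.8, the triangle inequality holds.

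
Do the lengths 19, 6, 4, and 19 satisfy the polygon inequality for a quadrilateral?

A quadrilateral exists iff every side is shorter than the sum of the others — equivalently, the longest side is less than the sum of the rest.
Longest side 19 < 29 (sum of the remaining 3), so yes.

Yes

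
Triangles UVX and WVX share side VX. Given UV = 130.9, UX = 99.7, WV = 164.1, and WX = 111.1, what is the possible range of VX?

53.0 < VX < 230.6

From triangle UVX: |130.9 − 99.7| < VX < 130.9 + 99.7, i.e. 31.2 < VX < 230.6.
From triangle WVX: 53.0 < VX < 275.2.
Both must hold, so VX lies in the intersection.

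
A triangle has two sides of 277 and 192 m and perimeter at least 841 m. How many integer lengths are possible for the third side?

97

Triangle inequality: 85 < x < 469. Perimeter ≥ 841 gives x ≥ 841 − 277 − 192 = 372.
So 372 ≤ x < 469; integers 372 through 468: 97 values.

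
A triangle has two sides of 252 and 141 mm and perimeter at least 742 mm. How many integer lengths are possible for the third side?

Triangle inequality: 111 < x < 393. Perimeter ≥ 742 gives x ≥ 742 − 252 − 141 = 349.
So 349 ≤ x < 393; integers 349 through 392: 44 values.

44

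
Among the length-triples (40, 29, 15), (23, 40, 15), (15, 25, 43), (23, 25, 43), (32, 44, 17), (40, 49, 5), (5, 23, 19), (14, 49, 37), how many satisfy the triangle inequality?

(15,29,40): 15+29 > 40 → valid
(15,23,40): 15+23 ≤ 40 → not valid
(15,25,43): 15+25 ≤ 43 → not valid
(23,25,43): 23+25 > 43 → valid
(17,32,44): 17+32 > 44 → valid
(5,40,49): 5+40 ≤ 49 → not valid
(5,19,23): 5+19 > 23 → valid
(14,37,49): 14+37 > 49 → valid
5 of the 8 triples form a triangle.

5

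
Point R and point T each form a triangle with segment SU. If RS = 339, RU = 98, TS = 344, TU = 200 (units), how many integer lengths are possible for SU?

195

From triangle RSU: 241 < SU < 437.
From triangle TSU: 144 < SU < 544.
Intersection: 241 < SU < 437, so integers 242 through 436: 195 values.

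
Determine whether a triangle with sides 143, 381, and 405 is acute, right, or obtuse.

acute

Compare the square of the longest side to the sum of squares of the other two: 143² + 381² = 165610 > 164025 = 405².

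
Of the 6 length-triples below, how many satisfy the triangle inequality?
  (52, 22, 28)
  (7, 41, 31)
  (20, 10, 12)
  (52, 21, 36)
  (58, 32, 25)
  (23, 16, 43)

(22,28,52): 22+28 ≤ 52 → not valid
(7,31,41): 7+31 ≤ 41 → not valid
(10,12,20): 10+12 > 20 → valid
(21,36,52): 21+36 > 52 → valid
(25,32,58): 25+32 ≤ 58 → not valid
(16,23,43): 16+23 ≤ 43 → not valid
2 of the 6 triples form a triangle.

2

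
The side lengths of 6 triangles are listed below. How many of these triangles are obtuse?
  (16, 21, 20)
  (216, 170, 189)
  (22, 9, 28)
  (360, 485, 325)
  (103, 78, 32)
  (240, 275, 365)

(16,21,20): 16²+20² = 656 > 441 = 21² → acute
(216,170,189): 170²+189² = 64621 > 46656 = 216² → acute
(22,9,28): 9²+22² = 565 < 784 = 28² → obtuse
(360,485,325): 325²+360² = 235225 = 485² → right
(103,78,32): 32²+78² = 7108 < 10609 = 103² → obtuse
(240,275,365): 240²+275² = 133225 = 365² → right
2 of the 6 are obtuse.

2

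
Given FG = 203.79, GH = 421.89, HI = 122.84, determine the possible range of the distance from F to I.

The maximum is all hops collinear in one direction: 203.79 + 421.89 + 122.84 = 748.52.
The longest hop is 421.89; the others sum to 326.63. Folding the others back against it leaves at least 421.89 − 326.63 = 95.26.

95.26 ≤ FI ≤ 748.52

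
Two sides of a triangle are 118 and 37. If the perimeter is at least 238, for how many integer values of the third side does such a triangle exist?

72

Triangle inequality: 81 < x < 155. Perimeter ≥ 238 gives x ≥ 238 − 118 − 37 = 83.
So 83 ≤ x < 155; integers 83 through 154: 72 values.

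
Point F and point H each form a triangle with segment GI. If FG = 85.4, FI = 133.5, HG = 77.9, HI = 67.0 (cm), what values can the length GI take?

48.1 < GI < 144.9

From triangle FGI: |85.4 − 133.5| < GI < 85.4 + 133.5, i.e. 48.1 < GI < 218.9.
From triangle HGI: 10.9 < GI < 144.9.
Both must hold, so GI lies in the intersection.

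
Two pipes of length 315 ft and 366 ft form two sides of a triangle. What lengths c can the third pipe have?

By the triangle inequality, c must be less than 315 + 366 = 681 and greater than |315 − 366| = 51.

51 < c < 681 (ft)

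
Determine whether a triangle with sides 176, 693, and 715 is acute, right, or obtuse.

right

Compare the square of the longest side to the sum of squares of the other two: 176² + 693² = 511225 = 715².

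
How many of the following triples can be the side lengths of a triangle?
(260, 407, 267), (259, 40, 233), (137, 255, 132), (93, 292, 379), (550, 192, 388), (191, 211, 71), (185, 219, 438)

(260,267,407): 260+267 > 407 → valid
(40,233,259): 40+233 > 259 → valid
(132,137,255): 132+137 > 255 → valid
(93,292,379): 93+292 > 379 → valid
(192,388,550): 192+388 > 550 → valid
(71,191,211): 71+191 > 211 → valid
(185,219,438): 185+219 ≤ 438 → not valid
6 of the 7 triples form a triangle.

6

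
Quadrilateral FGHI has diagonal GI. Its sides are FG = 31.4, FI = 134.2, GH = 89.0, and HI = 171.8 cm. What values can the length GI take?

102.8 < GI < 165.6

From triangle FGI: |31.4 − 134.2| < GI < 31.4 + 134.2, i.e. 102.8 < GI < 165.6.
From triangle HGI: 82.8 < GI < 260.8.
Both must hold, so GI lies in the intersection.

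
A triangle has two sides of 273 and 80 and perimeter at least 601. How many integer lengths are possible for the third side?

Triangle inequality: 193 < x < 353. Perimeter ≥ 601 gives x ≥ 601 − 273 − 80 = 248.
So 248 ≤ x < 353; integers 248 through 352: 105 values.

105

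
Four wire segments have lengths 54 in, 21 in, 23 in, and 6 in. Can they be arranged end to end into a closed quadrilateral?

For a quadrilateral, each side must be shorter than the sum of the others.
Here the longest side is 54, but the remaining 3 sides sum to only 50.

No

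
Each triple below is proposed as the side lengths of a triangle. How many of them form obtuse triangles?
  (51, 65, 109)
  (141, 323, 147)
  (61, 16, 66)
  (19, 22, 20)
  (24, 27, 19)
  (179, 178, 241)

(51,65,109): 51²+65² = 6826 < 11881 = 109² → obtuse
(141,323,147): 141+147 ≤ 323, not a triangle
(61,16,66): 16²+61² = 3977 < 4356 = 66² → obtuse
(19,22,20): 19²+20² = 761 > 484 = 22² → acute
(24,27,19): 19²+24² = 937 > 729 = 27² → acute
(179,178,241): 178²+179² = 63725 > 58081 = 241² → acute
2 of the 6 are obtuse.

2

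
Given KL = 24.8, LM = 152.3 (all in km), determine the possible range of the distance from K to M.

127.5 ≤ KM ≤ 177.1 km

By the triangle inequality, |24.8 − 152.3| ≤ KM ≤ 24.8 + 152.3.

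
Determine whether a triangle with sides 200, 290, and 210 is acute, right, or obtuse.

Compare the square of the longest side to the sum of squares of the other two: 200² + 210² = 84100 = 290².

right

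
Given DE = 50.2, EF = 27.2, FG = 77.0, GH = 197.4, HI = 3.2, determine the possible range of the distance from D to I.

The maximum is all hops collinear in one direction: 50.2 + 27.2 + 77.0 + 197.4 + 3.2 = 355.0.
The longest hop is 197.4; the others sum to 157.6. Folding the others back against it leaves at least 197.4 − 157.6 = 39.8.

39.8 ≤ DI ≤ 355.0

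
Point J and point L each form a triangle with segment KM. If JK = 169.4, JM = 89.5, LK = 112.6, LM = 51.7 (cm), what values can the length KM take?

79.9 < KM < 164.3

From triangle JKM: |169.4 − 89.5| < KM < 169.4 + 89.5, i.e. 79.9 < KM < 258.9.
From triangle LKM: 60.9 < KM < 164.3.
Both must hold, so KM lies in the intersection.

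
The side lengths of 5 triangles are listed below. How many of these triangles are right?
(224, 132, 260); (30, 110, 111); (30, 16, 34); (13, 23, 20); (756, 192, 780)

3

(224,132,260): 132²+224² = 67600 = 260² → right
(30,110,111): 30²+110² = 13000 > 12321 = 111² → acute
(30,16,34): 16²+30² = 1156 = 34² → right
(13,23,20): 13²+20² = 569 > 529 = 23² → acute
(756,192,780): 192²+756² = 608400 = 780² → right
3 of the 5 are right.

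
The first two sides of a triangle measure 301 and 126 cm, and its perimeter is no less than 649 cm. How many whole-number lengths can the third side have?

205

Triangle inequality: 175 < x < 427. Perimeter ≥ 649 gives x ≥ 649 − 301 − 126 = 222.
So 222 ≤ x < 427; integers 222 through 426: 205 values.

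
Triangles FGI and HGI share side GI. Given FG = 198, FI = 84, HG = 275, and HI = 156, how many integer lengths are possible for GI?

From triangle FGI: 114 < GI < 282.
From triangle HGI: 119 < GI < 431.
Intersection: 119 < GI < 282, so integers 120 through 281: 162 values.

162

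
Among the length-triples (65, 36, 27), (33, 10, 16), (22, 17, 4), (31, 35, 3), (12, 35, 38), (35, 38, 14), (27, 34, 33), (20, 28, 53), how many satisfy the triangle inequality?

(27,36,65): 27+36 ≤ 65 → not valid
(10,16,33): 10+16 ≤ 33 → not valid
(4,17,22): 4+17 ≤ 22 → not valid
(3,31,35): 3+31 ≤ 35 → not valid
(12,35,38): 12+35 > 38 → valid
(14,35,38): 14+35 > 38 → valid
(27,33,34): 27+33 > 34 → valid
(20,28,53): 20+28 ≤ 53 → not valid
3 of the 8 triples form a triangle.

3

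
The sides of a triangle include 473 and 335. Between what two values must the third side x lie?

138 < x < 808

By the triangle inequality, x must be less than 473 + 335 = 808 and greater than |473 − 335| = 138.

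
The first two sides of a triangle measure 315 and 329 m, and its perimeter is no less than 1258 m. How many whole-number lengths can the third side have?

Triangle inequality: 14 < x < 644. Perimeter ≥ 1258 gives x ≥ 1258 − 315 − 329 = 614.
So 614 ≤ x < 644; integers 614 through 643: 30 values.

30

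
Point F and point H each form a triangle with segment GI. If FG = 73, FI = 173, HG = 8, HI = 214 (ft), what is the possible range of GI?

From triangle FGI: |73 − 173| < GI < 73 + 173, i.e. 100 < GI < 246.
From triangle HGI: 206 < GI < 222.
Both must hold, so GI lies in the intersection.

206 < GI < 222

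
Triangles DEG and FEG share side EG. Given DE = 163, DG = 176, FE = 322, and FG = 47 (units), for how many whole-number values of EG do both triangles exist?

From triangle DEG: 13 < EG < 339.
From triangle FEG: 275 < EG < 369.
Intersection: 275 < EG < 339, so integers 276 through 338: 63 values.

63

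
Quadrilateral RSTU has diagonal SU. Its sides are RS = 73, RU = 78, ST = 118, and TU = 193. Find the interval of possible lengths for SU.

75 < SU < 151

From triangle RSU: |73 − 78| < SU < 73 + 78, i.e. 5 < SU < 151.
From triangle TSU: 75 < SU < 311.
Both must hold, so SU lies in the intersection.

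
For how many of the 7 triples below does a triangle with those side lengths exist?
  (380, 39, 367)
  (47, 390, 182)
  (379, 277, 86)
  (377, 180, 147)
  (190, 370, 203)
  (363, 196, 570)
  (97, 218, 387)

2

(39,367,380): 39+367 > 380 → valid
(47,182,390): 47+182 ≤ 390 → not valid
(86,277,379): 86+277 ≤ 379 → not valid
(147,180,377): 147+180 ≤ 377 → not valid
(190,203,370): 190+203 > 370 → valid
(196,363,570): 196+363 ≤ 570 → not valid
(97,218,387): 97+218 ≤ 387 → not valid
2 of the 7 triples form a triangle.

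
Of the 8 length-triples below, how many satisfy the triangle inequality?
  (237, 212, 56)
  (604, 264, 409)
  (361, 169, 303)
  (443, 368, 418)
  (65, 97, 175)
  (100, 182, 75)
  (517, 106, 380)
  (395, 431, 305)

5

(56,212,237): 56+212 > 237 → valid
(264,409,604): 264+409 > 604 → valid
(169,303,361): 169+303 > 361 → valid
(368,418,443): 368+418 > 443 → valid
(65,97,175): 65+97 ≤ 175 → not valid
(75,100,182): 75+100 ≤ 182 → not valid
(106,380,517): 106+380 ≤ 517 → not valid
(305,395,431): 305+395 > 431 → valid
5 of the 8 triples form a triangle.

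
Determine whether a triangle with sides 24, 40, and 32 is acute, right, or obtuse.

Compare the square of the longest side to the sum of squares of the other two: 24² + 32² = 1600 = 40².

right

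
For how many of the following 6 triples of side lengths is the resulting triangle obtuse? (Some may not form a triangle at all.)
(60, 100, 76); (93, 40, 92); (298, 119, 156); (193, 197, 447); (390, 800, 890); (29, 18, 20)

(60,100,76): 60²+76² = 9376 < 10000 = 100² → obtuse
(93,40,92): 40²+92² = 10064 > 8649 = 93² → acute
(298,119,156): 119+156 ≤ 298, not a triangle
(193,197,447): 193+197 ≤ 447, not a triangle
(390,800,890): 390²+800² = 792100 = 890² → right
(29,18,20): 18²+20² = 724 < 841 = 29² → obtuse
2 of the 6 are obtuse.

2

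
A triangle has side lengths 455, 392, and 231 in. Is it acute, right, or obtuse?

Compare the square of the longest side to the sum of squares of the other two: 231² + 392² = 207025 = 455².

right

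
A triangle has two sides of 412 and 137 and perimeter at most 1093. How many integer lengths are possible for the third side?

Triangle inequality: 275 < x < 549. Perimeter ≤ 1093 gives x ≤ 1093 − 412 − 137 = 544.
So 275 < x ≤ 544; integers 276 through 544: 269 values.

269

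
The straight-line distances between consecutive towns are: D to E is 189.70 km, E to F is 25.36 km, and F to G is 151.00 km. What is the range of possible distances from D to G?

The maximum is all hops collinear in one direction: 189.70 + 25.36 + 151.00 = 366.06.
The longest hop is 189.70; the others sum to 176.36. Folding the others back against it leaves at least 189.70 − 176.36 = 13.34.

13.34 ≤ DG ≤ 366.06 km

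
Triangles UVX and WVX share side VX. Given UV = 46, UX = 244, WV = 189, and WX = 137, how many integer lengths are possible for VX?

91

From triangle UVX: 198 < VX < 290.
From triangle WVX: 52 < VX < 326.
Intersection: 198 < VX < 290, so integers 199 through 289: 91 values.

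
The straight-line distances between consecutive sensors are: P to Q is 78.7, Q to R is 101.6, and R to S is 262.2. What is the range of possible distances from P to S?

The maximum is all hops collinear in one direction: 78.7 + 101.6 + 262.2 = 442.5.
The longest hop is 262.2; the others sum to 180.3. Folding the others back against it leaves at least 262.2 − 180.3 = 81.9.

81.9 ≤ PS ≤ 442.5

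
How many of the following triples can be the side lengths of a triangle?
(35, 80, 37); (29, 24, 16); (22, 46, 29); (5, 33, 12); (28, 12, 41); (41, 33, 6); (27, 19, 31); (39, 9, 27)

3

(35,37,80): 35+37 ≤ 80 → not valid
(16,24,29): 16+24 > 29 → valid
(22,29,46): 22+29 > 46 → valid
(5,12,33): 5+12 ≤ 33 → not valid
(12,28,41): 12+28 ≤ 41 → not valid
(6,33,41): 6+33 ≤ 41 → not valid
(19,27,31): 19+27 > 31 → valid
(9,27,39): 9+27 ≤ 39 → not valid
3 of the 8 triples form a triangle.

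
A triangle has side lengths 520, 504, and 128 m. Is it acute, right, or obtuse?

right

Compare the square of the longest side to the sum of squares of the other two: 128² + 504² = 270400 = 520².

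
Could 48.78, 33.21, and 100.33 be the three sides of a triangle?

No

The longest side is 100.33, but the other two sum to only 81.99.
81.99 < 100.33, so the triangle inequality fails.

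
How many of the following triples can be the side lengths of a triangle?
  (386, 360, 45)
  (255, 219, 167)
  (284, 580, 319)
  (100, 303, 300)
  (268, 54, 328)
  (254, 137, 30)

(45,360,386): 45+360 > 386 → valid
(167,219,255): 167+219 > 255 → valid
(284,319,580): 284+319 > 580 → valid
(100,300,303): 100+300 > 303 → valid
(54,268,328): 54+268 ≤ 328 → not valid
(30,137,254): 30+137 ≤ 254 → not valid
4 of the 6 triples form a triangle.

4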